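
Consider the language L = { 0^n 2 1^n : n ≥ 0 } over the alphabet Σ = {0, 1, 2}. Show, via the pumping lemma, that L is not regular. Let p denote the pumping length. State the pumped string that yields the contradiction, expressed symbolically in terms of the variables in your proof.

0^{p+k} 2 1^p

Assume L is regular. Let p be the pumping length given by the pumping lemma.
Take w = 0^p 2 1^p ∈ L with |w| = 2p+1 ≥ p.
The pumping lemma gives a decomposition w = xyz where |xy| ≤ p and y is nonempty.
Because |xy| ≤ p and w begins with p copies of 0, we have y = 0^k with 1 ≤ k ≤ p.
Pump with i = 2: xy^2z = 0^{p+k} 2 1^p, which would require p+k = p. But k ≥ 1, so xy^2z ∉ L.
Contradiction. Therefore L is not regular.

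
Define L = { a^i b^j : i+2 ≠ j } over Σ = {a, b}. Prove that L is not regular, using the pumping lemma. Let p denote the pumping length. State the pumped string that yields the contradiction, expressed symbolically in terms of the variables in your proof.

a^{p+p!} b^{p+p!+2}

Toward a contradiction, assume L is regular with pumping length p.
Choose w = a^p b^{p+p!+2}. Since p ≠ (p+p!+2)-2 = p+p!, w ∈ L; and |w| ≥ p.
By the pumping lemma, w = xyz with |xy| ≤ p and y is nonempty.
Because |xy| ≤ p and w begins with p copies of a, we have y = a^k with 1 ≤ k ≤ p.
Since 1 ≤ k ≤ p, k divides p!; set t = 1 + p!/k. Then xy^t z has p + (p!/k)·k = p + p! copies of a. Now the a-count is p+p! and (b-count)-2 = (p+p!+2)-2 = p+p!, so i+2 ≠ j fails. So xy^t z = a^{p+p!} b^{p+p!+2} ∉ L.
This contradicts the pumping lemma, so L is not regular.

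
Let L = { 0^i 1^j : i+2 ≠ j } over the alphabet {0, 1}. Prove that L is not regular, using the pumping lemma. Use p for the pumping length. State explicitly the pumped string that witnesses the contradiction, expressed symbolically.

Toward a contradiction, assume L is regular with pumping length p.
Choose w = 0^p 1^{p+p!+2}. Since p ≠ (p+p!+2)-2 = p+p!, w ∈ L; and |w| ≥ p.
Write w = xyz as guaranteed by the lemma, with |xy| ≤ p and |y| > 0.
Because |xy| ≤ p and w begins with p copies of 0, we have y = 0^k with 1 ≤ k ≤ p.
Since 1 ≤ k ≤ p, k divides p!; set t = 1 + p!/k. Then xy^t z has p + (p!/k)·k = p + p! copies of 0. Now the 0-count is p+p! and (1-count)-2 = (p+p!+2)-2 = p+p!, so i+2 ≠ j fails. So xy^t z = 0^{p+p!} 1^{p+p!+2} ∉ L.
Contradiction. Therefore L is not regular.

0^{p+p!} 1^{p+p!+2}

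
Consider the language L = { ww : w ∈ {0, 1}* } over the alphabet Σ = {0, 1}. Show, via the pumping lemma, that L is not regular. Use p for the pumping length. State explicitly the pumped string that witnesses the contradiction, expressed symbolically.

0^{p+k} 1^p 0^p 1^p

Suppose for contradiction that L is regular, and let p be the pumping length.
Take w = 0^p 1^p 0^p 1^p = uu where u = 0^p1^p; then w ∈ L and |w| = 4p ≥ p.
By the pumping lemma, w = xyz with |xy| ≤ p and |y| ≥ 1.
The first p characters of w are 0's, so xy (and hence y) consists only of 0's. Write y = 0^k, 1 ≤ k ≤ p.
Pump with i = 2: xy^2z = 0^{p+k} 1^p 0^p 1^p, of length 4p+k. Suppose this equals vv. The string starts with 0 and ends with 1, so v does too; thus the boundary between the two copies of v is a 1→0 transition. There is exactly one such transition, at position 2p+k, so |v| = 2p+k and |vv| = 4p+2k ≠ 4p+k since k ≥ 1. So xy^2z ∉ L.
This is a contradiction; hence L is not regular.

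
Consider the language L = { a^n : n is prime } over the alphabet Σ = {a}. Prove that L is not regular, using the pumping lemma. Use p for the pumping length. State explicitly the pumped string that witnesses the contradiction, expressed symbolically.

a^{q(1+k)}

Assume L is regular. Let p be the pumping length given by the pumping lemma.
Let q be a prime with q ≥ p+2 (infinitely many primes exist), and take w = a^q ∈ L with |w| = q ≥ p.
By the pumping lemma, w = xyz with |xy| ≤ p and |y| ≥ 1.
Then y = a^k for some k with 1 ≤ k ≤ p.
Since 1 ≤ k ≤ p, |xz| = q-k. Pump with i = q+1: |xy^{q+1}z| = (q-k)+(q+1)k = q+qk = q(1+k), which is composite (both factors ≥ 2). So xy^{q+1}z = a^{q(1+k)} ∉ L.
This is a contradiction; hence L is not regular.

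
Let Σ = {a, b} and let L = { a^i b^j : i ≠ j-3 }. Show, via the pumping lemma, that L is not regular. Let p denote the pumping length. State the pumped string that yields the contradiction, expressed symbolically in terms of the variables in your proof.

Assume L is regular; let p be its pumping constant.
Choose w = a^p b^{p+p!+3}. Since p ≠ (p+p!+3)-3 = p+p!, w ∈ L; and |w| ≥ p.
The pumping lemma gives a decomposition w = xyz where |xy| ≤ p and |y| > 0.
The first p characters of w are a's, so xy (and hence y) consists only of a's. Write y = a^k, 1 ≤ k ≤ p.
Since 1 ≤ k ≤ p, k divides p!; set t = 1 + p!/k. Then xy^t z has p + (p!/k)·k = p + p! copies of a. Now the a-count is p+p! and (b-count)-3 = (p+p!+3)-3 = p+p!, so i ≠ j-3 fails. So xy^t z = a^{p+p!} b^{p+p!+3} ∉ L.
Contradiction. Therefore L is not regular.

a^{p+p!} b^{p+p!+3}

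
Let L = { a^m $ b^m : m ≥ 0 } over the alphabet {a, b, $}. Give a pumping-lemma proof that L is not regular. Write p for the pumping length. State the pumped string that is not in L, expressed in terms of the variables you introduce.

a^{p+k} $ b^p

Assume L is regular; let p be its pumping constant.
Take w = a^p $ b^p ∈ L with |w| = 2p+1 ≥ p.
Write w = xyz as guaranteed by the lemma, with |xy| ≤ p and |y| ≥ 1.
Because |xy| ≤ p and w begins with p copies of a, we have y = a^k with 1 ≤ k ≤ p.
Pump with i = 2: xy^2z = a^{p+k} $ b^p, which would require p+k = p. But k ≥ 1, so xy^2z ∉ L.
Contradiction. Therefore L is not regular.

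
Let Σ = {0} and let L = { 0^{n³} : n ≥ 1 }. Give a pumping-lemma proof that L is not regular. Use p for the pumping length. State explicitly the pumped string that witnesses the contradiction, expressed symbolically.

0^{p³+k}

Suppose for contradiction that L is regular, and let p be the pumping length.
Take w = 0^{p³} ∈ L with |w| = p³ ≥ p.
The pumping lemma gives a decomposition w = xyz where |xy| ≤ p and |y| > 0.
Then y = 0^k for some k with 1 ≤ k ≤ p.
Pump with i = 2: xy^2z = 0^{p³+k}. Since 1 ≤ k ≤ p, p³ < p³+k ≤ p³+p < p³+3p²+3p+1 = (p+1)³, so p³+k is not a perfect cube. So xy^2z ∉ L.
This is a contradiction; hence L is not regular.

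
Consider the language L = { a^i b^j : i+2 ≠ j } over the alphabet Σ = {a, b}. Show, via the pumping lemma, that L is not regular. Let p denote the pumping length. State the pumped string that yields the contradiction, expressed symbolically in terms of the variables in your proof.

a^{p+p!} b^{p+p!+2}

Suppose for contradiction that L is regular, and let p be the pumping length.
Choose w = a^p b^{p+p!+2}. Since p ≠ (p+p!+2)-2 = p+p!, w ∈ L; and |w| ≥ p.
By the pumping lemma, w = xyz with |xy| ≤ p and |y| > 0.
Because |xy| ≤ p and w begins with p copies of a, we have y = a^k with 1 ≤ k ≤ p.
Since 1 ≤ k ≤ p, k divides p!; set t = 1 + p!/k. Then xy^t z has p + (p!/k)·k = p + p! copies of a. Now the a-count is p+p! and (b-count)-2 = (p+p!+2)-2 = p+p!, so i+2 ≠ j fails. So xy^t z = a^{p+p!} b^{p+p!+2} ∉ L.
This contradicts the pumping lemma, so L is not regular.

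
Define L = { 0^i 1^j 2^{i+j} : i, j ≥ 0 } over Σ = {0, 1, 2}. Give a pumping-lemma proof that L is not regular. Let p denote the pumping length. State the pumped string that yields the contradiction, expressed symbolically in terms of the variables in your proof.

Assume L is regular; let p be its pumping constant.
Take w = 0^p 1^p 2^{2p} ∈ L (with i=j=p, i+j=2p), |w| = 4p ≥ p.
The pumping lemma gives a decomposition w = xyz where |xy| ≤ p and y is nonempty.
The first p characters of w are 0's, so xy (and hence y) consists only of 0's. Write y = 0^k, 1 ≤ k ≤ p.
Consider xy^2z = 0^{p+k} 1^p 2^{2p}. Now the 0- and 1-counts sum to 2p+k, but the 2-count is 2p ≠ 2p+k. So xy^2z ∉ L.
This contradicts the pumping lemma, so L is not regular.

0^{p+k} 1^p 2^{2p}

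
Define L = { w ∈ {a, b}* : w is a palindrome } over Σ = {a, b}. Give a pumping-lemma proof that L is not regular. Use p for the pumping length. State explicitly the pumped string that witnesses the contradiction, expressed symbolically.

Assume L is regular. Let p be the pumping length given by the pumping lemma.
Take w = a^p b a^p, a palindrome of length 2p+1 ≥ p.
The pumping lemma gives a decomposition w = xyz where |xy| ≤ p and |y| ≥ 1.
Since the first p symbols of w are all a's and |xy| ≤ p, y lies entirely in the leading a-block: y = a^k for some k with 1 ≤ k ≤ p.
Pump with i = 2: xy^2z = a^{p+k} b a^p. Its reverse is a^p b a^{p+k}, which differs from xy^2z since k ≥ 1. So xy^2z is not a palindrome and xy^2z ∉ L.
This contradicts the pumping lemma, so L is not regular.

a^{p+k} b a^p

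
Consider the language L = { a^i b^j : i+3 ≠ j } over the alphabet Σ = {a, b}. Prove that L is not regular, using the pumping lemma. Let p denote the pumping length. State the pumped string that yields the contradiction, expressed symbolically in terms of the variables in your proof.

a^{p+p!} b^{p+p!+3}

Assume L is regular; let p be its pumping constant.
Choose w = a^p b^{p+p!+3}. Since p ≠ (p+p!+3)-3 = p+p!, w ∈ L; and |w| ≥ p.
Write w = xyz as guaranteed by the lemma, with |xy| ≤ p and |y| > 0.
The first p characters of w are a's, so xy (and hence y) consists only of a's. Write y = a^k, 1 ≤ k ≤ p.
Since 1 ≤ k ≤ p, k divides p!; set t = 1 + p!/k. Then xy^t z has p + (p!/k)·k = p + p! copies of a. Now the a-count is p+p! and (b-count)-3 = (p+p!+3)-3 = p+p!, so i+3 ≠ j fails. So xy^t z = a^{p+p!} b^{p+p!+3} ∉ L.
This is a contradiction; hence L is not regular.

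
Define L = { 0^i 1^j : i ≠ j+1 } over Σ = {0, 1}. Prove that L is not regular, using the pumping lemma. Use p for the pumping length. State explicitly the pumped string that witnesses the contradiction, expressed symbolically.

0^{p+p!} 1^{p+p!-1}

Toward a contradiction, assume L is regular with pumping length p.
Choose w = 0^p 1^{p+p!-1}. Since p ≠ (p+p!-1)+1 = p+p!, w ∈ L; and |w| ≥ p.
The pumping lemma gives a decomposition w = xyz where |xy| ≤ p and |y| > 0.
Since the first p symbols of w are all 0's and |xy| ≤ p, y lies entirely in the leading 0-block: y = 0^k for some k with 1 ≤ k ≤ p.
Since 1 ≤ k ≤ p, k divides p!; set t = 1 + p!/k. Then xy^t z has p + (p!/k)·k = p + p! copies of 0. Now the 0-count is p+p! and (1-count)+1 = (p+p!-1)+1 = p+p!, so i ≠ j+1 fails. So xy^t z = 0^{p+p!} 1^{p+p!-1} ∉ L.
This is a contradiction; hence L is not regular.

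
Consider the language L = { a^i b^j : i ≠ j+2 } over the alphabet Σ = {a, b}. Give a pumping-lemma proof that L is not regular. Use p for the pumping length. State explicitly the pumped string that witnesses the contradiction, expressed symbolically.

a^{p+p!} b^{p+p!-2}

Assume L is regular. Let p be the pumping length given by the pumping lemma.
Choose w = a^p b^{p+p!-2}. Since p ≠ (p+p!-2)+2 = p+p!, w ∈ L; and |w| ≥ p.
Write w = xyz as guaranteed by the lemma, with |xy| ≤ p and y is nonempty.
Because |xy| ≤ p and w begins with p copies of a, we have y = a^k with 1 ≤ k ≤ p.
Since 1 ≤ k ≤ p, k divides p!; set t = 1 + p!/k. Then xy^t z has p + (p!/k)·k = p + p! copies of a. Now the a-count is p+p! and (b-count)+2 = (p+p!-2)+2 = p+p!, so i ≠ j+2 fails. So xy^t z = a^{p+p!} b^{p+p!-2} ∉ L.
This contradicts the pumping lemma, so L is not regular.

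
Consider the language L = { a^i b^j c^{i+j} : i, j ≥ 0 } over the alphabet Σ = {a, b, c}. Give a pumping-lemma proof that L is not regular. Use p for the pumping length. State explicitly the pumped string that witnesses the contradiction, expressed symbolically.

Suppose for contradiction that L is regular, and let p be the pumping length.
Take w = a^p b^p c^{2p} ∈ L (with i=j=p, i+j=2p), |w| = 4p ≥ p.
Write w = xyz as guaranteed by the lemma, with |xy| ≤ p and y is nonempty.
Since the first p symbols of w are all a's and |xy| ≤ p, y lies entirely in the leading a-block: y = a^k for some k with 1 ≤ k ≤ p.
Consider xy^2z = a^{p+k} b^p c^{2p}. Now the a- and b-counts sum to 2p+k, but the c-count is 2p ≠ 2p+k. So xy^2z ∉ L.
Contradiction. Therefore L is not regular.

a^{p+k} b^p c^{2p}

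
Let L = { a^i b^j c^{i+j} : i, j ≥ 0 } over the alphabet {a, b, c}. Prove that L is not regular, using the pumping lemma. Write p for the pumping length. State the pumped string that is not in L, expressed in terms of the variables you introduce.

Toward a contradiction, assume L is regular with pumping length p.
Take w = a^p b^p c^{2p} ∈ L (with i=j=p, i+j=2p), |w| = 4p ≥ p.
By the pumping lemma, w = xyz with |xy| ≤ p and |y| ≥ 1.
The first p characters of w are a's, so xy (and hence y) consists only of a's. Write y = a^k, 1 ≤ k ≤ p.
Consider xy^2z = a^{p+k} b^p c^{2p}. Now the a- and b-counts sum to 2p+k, but the c-count is 2p ≠ 2p+k. So xy^2z ∉ L.
Contradiction. Therefore L is not regular.

a^{p+k} b^p c^{2p}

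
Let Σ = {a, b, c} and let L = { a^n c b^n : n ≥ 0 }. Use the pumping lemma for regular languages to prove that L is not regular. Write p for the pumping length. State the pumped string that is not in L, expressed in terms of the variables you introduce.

Assume L is regular; let p be its pumping constant.
Take w = a^p c b^p ∈ L with |w| = 2p+1 ≥ p.
The pumping lemma gives a decomposition w = xyz where |xy| ≤ p and |y| > 0.
Because |xy| ≤ p and w begins with p copies of a, we have y = a^k with 1 ≤ k ≤ p.
Pump with i = 2: xy^2z = a^{p+k} c b^p, which would require p+k = p. But k ≥ 1, so xy^2z ∉ L.
Contradiction. Therefore L is not regular.

a^{p+k} c b^p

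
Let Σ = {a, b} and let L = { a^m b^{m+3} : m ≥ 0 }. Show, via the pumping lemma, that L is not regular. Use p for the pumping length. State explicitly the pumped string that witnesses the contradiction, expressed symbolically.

Assume L is regular; let p be its pumping constant.
Choose w = a^p b^{p+3}, which is in L with |w| = 2p+3 ≥ p.
Write w = xyz as guaranteed by the lemma, with |xy| ≤ p and |y| > 0.
Since the first p symbols of w are all a's and |xy| ≤ p, y lies entirely in the leading a-block: y = a^k for some k with 1 ≤ k ≤ p.
Pump with i = 2: xy^2z = a^{p+k} b^{p+3}. For this to lie in L we would need p+3 = (p+k)+3, which forces k = 0. But k ≥ 1, so xy^2z ∉ L.
This is a contradiction; hence L is not regular.

a^{p+k} b^{p+3}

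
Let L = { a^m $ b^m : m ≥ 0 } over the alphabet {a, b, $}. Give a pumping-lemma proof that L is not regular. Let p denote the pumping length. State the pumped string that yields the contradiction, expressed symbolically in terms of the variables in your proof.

Assume L is regular; let p be its pumping constant.
Take w = a^p $ b^p ∈ L with |w| = 2p+1 ≥ p.
Write w = xyz as guaranteed by the lemma, with |xy| ≤ p and |y| ≥ 1.
Since the first p symbols of w are all a's and |xy| ≤ p, y lies entirely in the leading a-block: y = a^k for some k with 1 ≤ k ≤ p.
Pump with i = 2: xy^2z = a^{p+k} $ b^p, which would require p+k = p. But k ≥ 1, so xy^2z ∉ L.
Contradiction. Therefore L is not regular.

a^{p+k} $ b^p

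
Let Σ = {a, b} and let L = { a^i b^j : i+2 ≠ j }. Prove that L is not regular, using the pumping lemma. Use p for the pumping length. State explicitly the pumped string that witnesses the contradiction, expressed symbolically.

a^{p+p!} b^{p+p!+2}

Suppose for contradiction that L is regular, and let p be the pumping length.
Choose w = a^p b^{p+p!+2}. Since p ≠ (p+p!+2)-2 = p+p!, w ∈ L; and |w| ≥ p.
By the pumping lemma, w = xyz with |xy| ≤ p and |y| > 0.
Since the first p symbols of w are all a's and |xy| ≤ p, y lies entirely in the leading a-block: y = a^k for some k with 1 ≤ k ≤ p.
Since 1 ≤ k ≤ p, k divides p!; set t = 1 + p!/k. Then xy^t z has p + (p!/k)·k = p + p! copies of a. Now the a-count is p+p! and (b-count)-2 = (p+p!+2)-2 = p+p!, so i+2 ≠ j fails. So xy^t z = a^{p+p!} b^{p+p!+2} ∉ L.
This is a contradiction; hence L is not regular.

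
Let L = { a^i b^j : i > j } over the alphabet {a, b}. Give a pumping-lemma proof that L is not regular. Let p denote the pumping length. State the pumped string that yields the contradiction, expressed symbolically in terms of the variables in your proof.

Assume L is regular; let p be its pumping constant.
Choose w = a^{p+1} b^p ∈ L, with |w| = 2p+1 ≥ p.
The pumping lemma gives a decomposition w = xyz where |xy| ≤ p and |y| > 0.
Because |xy| ≤ p and w begins with p copies of a, we have y = a^k with 1 ≤ k ≤ p.
Consider xy^0z = xz = a^{p+1-k} b^p. Since k ≥ 1, the a-count p+1-k is at most p, so i > j fails; thus xz ∉ L.
This contradicts the pumping lemma, so L is not regular.

a^{p+1-k} b^p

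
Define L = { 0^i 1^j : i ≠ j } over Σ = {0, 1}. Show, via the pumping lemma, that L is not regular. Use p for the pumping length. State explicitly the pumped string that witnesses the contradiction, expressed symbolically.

Assume L is regular. Let p be the pumping length given by the pumping lemma.
Choose w = 0^p 1^{p+p!}. Since p ≠ p+p!, w ∈ L; and |w| ≥ p.
By the pumping lemma, w = xyz with |xy| ≤ p and y is nonempty.
The first p characters of w are 0's, so xy (and hence y) consists only of 0's. Write y = 0^k, 1 ≤ k ≤ p.
Since 1 ≤ k ≤ p, k divides p!; set t = 1 + p!/k. Then xy^t z has p + (p!/k)·k = p + p! copies of 0. Now the 0-count equals the 1-count, so i ≠ j fails. So xy^t z = 0^{p+p!} 1^{p+p!} ∉ L.
This is a contradiction; hence L is not regular.

0^{p+p!} 1^{p+p!}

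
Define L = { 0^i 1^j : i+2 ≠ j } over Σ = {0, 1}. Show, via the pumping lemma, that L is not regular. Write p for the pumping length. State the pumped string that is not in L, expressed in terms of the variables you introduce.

0^{p+p!} 1^{p+p!+2}

Toward a contradiction, assume L is regular with pumping length p.
Choose w = 0^p 1^{p+p!+2}. Since p ≠ (p+p!+2)-2 = p+p!, w ∈ L; and |w| ≥ p.
By the pumping lemma, w = xyz with |xy| ≤ p and |y| ≥ 1.
The first p characters of w are 0's, so xy (and hence y) consists only of 0's. Write y = 0^k, 1 ≤ k ≤ p.
Since 1 ≤ k ≤ p, k divides p!; set t = 1 + p!/k. Then xy^t z has p + (p!/k)·k = p + p! copies of 0. Now the 0-count is p+p! and (1-count)-2 = (p+p!+2)-2 = p+p!, so i+2 ≠ j fails. So xy^t z = 0^{p+p!} 1^{p+p!+2} ∉ L.
This is a contradiction; hence L is not regular.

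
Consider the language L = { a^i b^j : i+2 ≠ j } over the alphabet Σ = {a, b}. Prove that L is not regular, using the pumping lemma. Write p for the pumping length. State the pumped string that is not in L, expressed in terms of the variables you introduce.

a^{p+p!} b^{p+p!+2}

Assume L is regular. Let p be the pumping length given by the pumping lemma.
Choose w = a^p b^{p+p!+2}. Since p ≠ (p+p!+2)-2 = p+p!, w ∈ L; and |w| ≥ p.
Write w = xyz as guaranteed by the lemma, with |xy| ≤ p and |y| > 0.
Since the first p symbols of w are all a's and |xy| ≤ p, y lies entirely in the leading a-block: y = a^k for some k with 1 ≤ k ≤ p.
Since 1 ≤ k ≤ p, k divides p!; set t = 1 + p!/k. Then xy^t z has p + (p!/k)·k = p + p! copies of a. Now the a-count is p+p! and (b-count)-2 = (p+p!+2)-2 = p+p!, so i+2 ≠ j fails. So xy^t z = a^{p+p!} b^{p+p!+2} ∉ L.
Contradiction. Therefore L is not regular.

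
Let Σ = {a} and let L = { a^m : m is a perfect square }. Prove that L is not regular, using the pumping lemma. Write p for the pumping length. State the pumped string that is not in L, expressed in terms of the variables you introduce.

a^{p²+k}

Suppose for contradiction that L is regular, and let p be the pumping length.
Take w = a^{p²} ∈ L with |w| = p² ≥ p.
By the pumping lemma, w = xyz with |xy| ≤ p and |y| > 0.
Then y = a^k for some k with 1 ≤ k ≤ p.
Pump with i = 2: xy^2z = a^{p²+k}. Since 1 ≤ k ≤ p, p² < p²+k ≤ p²+p < (p+1)², so p²+k lies strictly between consecutive squares and is not a perfect square. So xy^2z ∉ L.
This is a contradiction; hence L is not regular.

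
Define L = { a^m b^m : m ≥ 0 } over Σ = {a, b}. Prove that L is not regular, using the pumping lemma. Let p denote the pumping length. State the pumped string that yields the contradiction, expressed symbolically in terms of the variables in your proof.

Toward a contradiction, assume L is regular with pumping length p.
Take w = a^p b^p. Then w ∈ L and |w| = 2p ≥ p.
Write w = xyz as guaranteed by the lemma, with |xy| ≤ p and |y| ≥ 1.
The first p characters of w are a's, so xy (and hence y) consists only of a's. Write y = a^k, 1 ≤ k ≤ p.
Pump with i = 2: xy^2z = a^{p+k} b^p. For this to lie in L we would need p = p+k, which forces k = 0. But k ≥ 1, so xy^2z ∉ L.
This is a contradiction; hence L is not regular.

a^{p+k} b^p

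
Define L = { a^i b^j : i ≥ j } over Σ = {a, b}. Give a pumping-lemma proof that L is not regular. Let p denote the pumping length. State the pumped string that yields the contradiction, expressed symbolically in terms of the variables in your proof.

a^{p-k} b^p

Assume L is regular; let p be its pumping constant.
Choose w = a^p b^p ∈ L, with |w| = 2p ≥ p.
By the pumping lemma, w = xyz with |xy| ≤ p and |y| ≥ 1.
The first p characters of w are a's, so xy (and hence y) consists only of a's. Write y = a^k, 1 ≤ k ≤ p.
Consider xy^0z = xz = a^{p-k} b^p. Since k ≥ 1, the a-count p-k is less than p, so i ≥ j fails; thus xz ∉ L.
This is a contradiction; hence L is not regular.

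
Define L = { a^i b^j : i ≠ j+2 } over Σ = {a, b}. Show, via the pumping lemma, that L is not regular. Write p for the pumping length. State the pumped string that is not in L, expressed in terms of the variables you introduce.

Assume L is regular. Let p be the pumping length given by the pumping lemma.
Choose w = a^p b^{p+p!-2}. Since p ≠ (p+p!-2)+2 = p+p!, w ∈ L; and |w| ≥ p.
Write w = xyz as guaranteed by the lemma, with |xy| ≤ p and |y| ≥ 1.
Since the first p symbols of w are all a's and |xy| ≤ p, y lies entirely in the leading a-block: y = a^k for some k with 1 ≤ k ≤ p.
Since 1 ≤ k ≤ p, k divides p!; set t = 1 + p!/k. Then xy^t z has p + (p!/k)·k = p + p! copies of a. Now the a-count is p+p! and (b-count)+2 = (p+p!-2)+2 = p+p!, so i ≠ j+2 fails. So xy^t z = a^{p+p!} b^{p+p!-2} ∉ L.
This contradicts the pumping lemma, so L is not regular.

a^{p+p!} b^{p+p!-2}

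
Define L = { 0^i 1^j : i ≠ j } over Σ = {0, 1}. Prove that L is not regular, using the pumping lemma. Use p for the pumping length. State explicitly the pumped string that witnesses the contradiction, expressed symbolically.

Toward a contradiction, assume L is regular with pumping length p.
Choose w = 0^p 1^{p+p!}. Since p ≠ p+p!, w ∈ L; and |w| ≥ p.
Write w = xyz as guaranteed by the lemma, with |xy| ≤ p and |y| > 0.
Since the first p symbols of w are all 0's and |xy| ≤ p, y lies entirely in the leading 0-block: y = 0^k for some k with 1 ≤ k ≤ p.
Since 1 ≤ k ≤ p, k divides p!; set t = 1 + p!/k. Then xy^t z has p + (p!/k)·k = p + p! copies of 0. Now the 0-count equals the 1-count, so i ≠ j fails. So xy^t z = 0^{p+p!} 1^{p+p!} ∉ L.
Contradiction. Therefore L is not regular.

0^{p+p!} 1^{p+p!}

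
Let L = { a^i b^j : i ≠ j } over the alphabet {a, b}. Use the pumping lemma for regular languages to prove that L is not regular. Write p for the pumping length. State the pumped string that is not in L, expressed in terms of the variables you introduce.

a^{p+p!} b^{p+p!}

Assume L is regular. Let p be the pumping length given by the pumping lemma.
Choose w = a^p b^{p+p!}. Since p ≠ p+p!, w ∈ L; and |w| ≥ p.
By the pumping lemma, w = xyz with |xy| ≤ p and y is nonempty.
Because |xy| ≤ p and w begins with p copies of a, we have y = a^k with 1 ≤ k ≤ p.
Since 1 ≤ k ≤ p, k divides p!; set t = 1 + p!/k. Then xy^t z has p + (p!/k)·k = p + p! copies of a. Now the a-count equals the b-count, so i ≠ j fails. So xy^t z = a^{p+p!} b^{p+p!} ∉ L.
This contradicts the pumping lemma, so L is not regular.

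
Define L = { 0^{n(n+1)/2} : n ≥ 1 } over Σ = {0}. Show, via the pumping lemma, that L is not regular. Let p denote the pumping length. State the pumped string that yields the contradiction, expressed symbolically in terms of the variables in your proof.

Assume L is regular. Let p be the pumping length given by the pumping lemma.
Take w = 0^{p(p+1)/2} ∈ L with |w| = p(p+1)/2 ≥ p.
The pumping lemma gives a decomposition w = xyz where |xy| ≤ p and |y| > 0.
Then y = 0^k for some k with 1 ≤ k ≤ p.
Pump with i = 2: xy^2z = 0^{p(p+1)/2+k}. Since 1 ≤ k ≤ p, p(p+1)/2 < p(p+1)/2+k ≤ p(p+1)/2+p < (p+1)(p+2)/2, so p(p+1)/2+k is strictly between consecutive triangular numbers. So xy^2z ∉ L.
Contradiction. Therefore L is not regular.

0^{p(p+1)/2+k}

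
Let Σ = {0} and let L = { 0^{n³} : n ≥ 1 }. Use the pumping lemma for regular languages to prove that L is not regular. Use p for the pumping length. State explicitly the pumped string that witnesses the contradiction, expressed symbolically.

0^{p³+k}

Toward a contradiction, assume L is regular with pumping length p.
Take w = 0^{p³} ∈ L with |w| = p³ ≥ p.
Write w = xyz as guaranteed by the lemma, with |xy| ≤ p and y is nonempty.
Then y = 0^k for some k with 1 ≤ k ≤ p.
Pump with i = 2: xy^2z = 0^{p³+k}. Since 1 ≤ k ≤ p, p³ < p³+k ≤ p³+p < p³+3p²+3p+1 = (p+1)³, so p³+k is not a perfect cube. So xy^2z ∉ L.
Contradiction. Therefore L is not regular.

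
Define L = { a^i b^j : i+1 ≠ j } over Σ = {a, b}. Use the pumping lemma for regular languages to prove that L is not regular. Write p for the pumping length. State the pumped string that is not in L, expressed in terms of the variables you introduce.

Assume L is regular. Let p be the pumping length given by the pumping lemma.
Choose w = a^p b^{p+p!+1}. Since p ≠ (p+p!+1)-1 = p+p!, w ∈ L; and |w| ≥ p.
The pumping lemma gives a decomposition w = xyz where |xy| ≤ p and |y| > 0.
Since the first p symbols of w are all a's and |xy| ≤ p, y lies entirely in the leading a-block: y = a^k for some k with 1 ≤ k ≤ p.
Since 1 ≤ k ≤ p, k divides p!; set t = 1 + p!/k. Then xy^t z has p + (p!/k)·k = p + p! copies of a. Now the a-count is p+p! and (b-count)-1 = (p+p!+1)-1 = p+p!, so i+1 ≠ j fails. So xy^t z = a^{p+p!} b^{p+p!+1} ∉ L.
Contradiction. Therefore L is not regular.

a^{p+p!} b^{p+p!+1}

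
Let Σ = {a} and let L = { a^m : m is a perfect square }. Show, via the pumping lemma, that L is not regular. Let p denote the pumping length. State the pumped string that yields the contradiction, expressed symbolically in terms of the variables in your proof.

Assume L is regular; let p be its pumping constant.
Take w = a^{p²} ∈ L with |w| = p² ≥ p.
Write w = xyz as guaranteed by the lemma, with |xy| ≤ p and y is nonempty.
Then y = a^k for some k with 1 ≤ k ≤ p.
Pump with i = 2: xy^2z = a^{p²+k}. Since 1 ≤ k ≤ p, p² < p²+k ≤ p²+p < (p+1)², so p²+k lies strictly between consecutive squares and is not a perfect square. So xy^2z ∉ L.
This contradicts the pumping lemma, so L is not regular.

a^{p²+k}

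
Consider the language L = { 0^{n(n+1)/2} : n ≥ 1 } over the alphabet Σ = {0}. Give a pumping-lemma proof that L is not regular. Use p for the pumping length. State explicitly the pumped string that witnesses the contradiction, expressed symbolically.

0^{p(p+1)/2+k}

Assume L is regular. Let p be the pumping length given by the pumping lemma.
Take w = 0^{p(p+1)/2} ∈ L with |w| = p(p+1)/2 ≥ p.
Write w = xyz as guaranteed by the lemma, with |xy| ≤ p and |y| ≥ 1.
Then y = 0^k for some k with 1 ≤ k ≤ p.
Pump with i = 2: xy^2z = 0^{p(p+1)/2+k}. Since 1 ≤ k ≤ p, p(p+1)/2 < p(p+1)/2+k ≤ p(p+1)/2+p < (p+1)(p+2)/2, so p(p+1)/2+k is strictly between consecutive triangular numbers. So xy^2z ∉ L.
This is a contradiction; hence L is not regular.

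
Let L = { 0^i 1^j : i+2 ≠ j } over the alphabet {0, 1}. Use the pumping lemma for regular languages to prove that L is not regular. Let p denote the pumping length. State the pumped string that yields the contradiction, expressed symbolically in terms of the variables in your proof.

Suppose for contradiction that L is regular, and let p be the pumping length.
Choose w = 0^p 1^{p+p!+2}. Since p ≠ (p+p!+2)-2 = p+p!, w ∈ L; and |w| ≥ p.
By the pumping lemma, w = xyz with |xy| ≤ p and |y| ≥ 1.
The first p characters of w are 0's, so xy (and hence y) consists only of 0's. Write y = 0^k, 1 ≤ k ≤ p.
Since 1 ≤ k ≤ p, k divides p!; set t = 1 + p!/k. Then xy^t z has p + (p!/k)·k = p + p! copies of 0. Now the 0-count is p+p! and (1-count)-2 = (p+p!+2)-2 = p+p!, so i+2 ≠ j fails. So xy^t z = 0^{p+p!} 1^{p+p!+2} ∉ L.
This is a contradiction; hence L is not regular.

0^{p+p!} 1^{p+p!+2}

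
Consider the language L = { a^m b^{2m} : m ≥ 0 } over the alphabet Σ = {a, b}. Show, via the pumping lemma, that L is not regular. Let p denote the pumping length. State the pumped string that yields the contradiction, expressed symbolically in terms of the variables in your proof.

Toward a contradiction, assume L is regular with pumping length p.
Take w = a^p b^{2p}. Then w ∈ L and |w| = 3p ≥ p.
Write w = xyz as guaranteed by the lemma, with |xy| ≤ p and y is nonempty.
Because |xy| ≤ p and w begins with p copies of a, we have y = a^k with 1 ≤ k ≤ p.
Pump with i = 2: xy^2z = a^{p+k} b^{2p}. For this to lie in L we would need 2p = 2(p+k), which forces k = 0. But k ≥ 1, so xy^2z ∉ L.
This contradicts the pumping lemma, so L is not regular.

a^{p+k} b^{2p}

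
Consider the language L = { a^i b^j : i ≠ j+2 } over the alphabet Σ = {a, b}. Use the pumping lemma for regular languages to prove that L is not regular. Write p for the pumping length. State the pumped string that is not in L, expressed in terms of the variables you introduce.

Assume L is regular; let p be its pumping constant.
Choose w = a^p b^{p+p!-2}. Since p ≠ (p+p!-2)+2 = p+p!, w ∈ L; and |w| ≥ p.
Write w = xyz as guaranteed by the lemma, with |xy| ≤ p and y is nonempty.
The first p characters of w are a's, so xy (and hence y) consists only of a's. Write y = a^k, 1 ≤ k ≤ p.
Since 1 ≤ k ≤ p, k divides p!; set t = 1 + p!/k. Then xy^t z has p + (p!/k)·k = p + p! copies of a. Now the a-count is p+p! and (b-count)+2 = (p+p!-2)+2 = p+p!, so i ≠ j+2 fails. So xy^t z = a^{p+p!} b^{p+p!-2} ∉ L.
This contradicts the pumping lemma, so L is not regular.

a^{p+p!} b^{p+p!-2}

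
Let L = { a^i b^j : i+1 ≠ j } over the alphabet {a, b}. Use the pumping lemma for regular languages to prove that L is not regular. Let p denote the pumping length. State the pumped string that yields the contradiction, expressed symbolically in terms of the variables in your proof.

a^{p+p!} b^{p+p!+1}

Assume L is regular. Let p be the pumping length given by the pumping lemma.
Choose w = a^p b^{p+p!+1}. Since p ≠ (p+p!+1)-1 = p+p!, w ∈ L; and |w| ≥ p.
The pumping lemma gives a decomposition w = xyz where |xy| ≤ p and |y| ≥ 1.
Because |xy| ≤ p and w begins with p copies of a, we have y = a^k with 1 ≤ k ≤ p.
Since 1 ≤ k ≤ p, k divides p!; set t = 1 + p!/k. Then xy^t z has p + (p!/k)·k = p + p! copies of a. Now the a-count is p+p! and (b-count)-1 = (p+p!+1)-1 = p+p!, so i+1 ≠ j fails. So xy^t z = a^{p+p!} b^{p+p!+1} ∉ L.
This contradicts the pumping lemma, so L is not regular.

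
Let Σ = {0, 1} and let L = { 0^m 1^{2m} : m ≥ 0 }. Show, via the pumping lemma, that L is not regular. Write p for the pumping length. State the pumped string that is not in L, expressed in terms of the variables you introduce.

0^{p+k} 1^{2p}

Suppose for contradiction that L is regular, and let p be the pumping length.
Take w = 0^p 1^{2p}. Then w ∈ L and |w| = 3p ≥ p.
Write w = xyz as guaranteed by the lemma, with |xy| ≤ p and |y| > 0.
Since the first p symbols of w are all 0's and |xy| ≤ p, y lies entirely in the leading 0-block: y = 0^k for some k with 1 ≤ k ≤ p.
Pump with i = 2: xy^2z = 0^{p+k} 1^{2p}. For this to lie in L we would need 2p = 2(p+k), which forces k = 0. But k ≥ 1, so xy^2z ∉ L.
This is a contradiction; hence L is not regular.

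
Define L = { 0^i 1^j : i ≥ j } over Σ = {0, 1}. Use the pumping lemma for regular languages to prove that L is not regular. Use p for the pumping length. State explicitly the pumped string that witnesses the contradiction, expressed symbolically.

Toward a contradiction, assume L is regular with pumping length p.
Choose w = 0^p 1^p ∈ L, with |w| = 2p ≥ p.
The pumping lemma gives a decomposition w = xyz where |xy| ≤ p and |y| ≥ 1.
Because |xy| ≤ p and w begins with p copies of 0, we have y = 0^k with 1 ≤ k ≤ p.
Consider xy^0z = xz = 0^{p-k} 1^p. Since k ≥ 1, the 0-count p-k is less than p, so i ≥ j fails; thus xz ∉ L.
Contradiction. Therefore L is not regular.

0^{p-k} 1^p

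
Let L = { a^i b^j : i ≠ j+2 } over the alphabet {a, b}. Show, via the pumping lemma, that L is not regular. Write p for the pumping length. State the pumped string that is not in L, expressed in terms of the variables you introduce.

a^{p+p!} b^{p+p!-2}

Toward a contradiction, assume L is regular with pumping length p.
Choose w = a^p b^{p+p!-2}. Since p ≠ (p+p!-2)+2 = p+p!, w ∈ L; and |w| ≥ p.
The pumping lemma gives a decomposition w = xyz where |xy| ≤ p and |y| > 0.
The first p characters of w are a's, so xy (and hence y) consists only of a's. Write y = a^k, 1 ≤ k ≤ p.
Since 1 ≤ k ≤ p, k divides p!; set t = 1 + p!/k. Then xy^t z has p + (p!/k)·k = p + p! copies of a. Now the a-count is p+p! and (b-count)+2 = (p+p!-2)+2 = p+p!, so i ≠ j+2 fails. So xy^t z = a^{p+p!} b^{p+p!-2} ∉ L.
This is a contradiction; hence L is not regular.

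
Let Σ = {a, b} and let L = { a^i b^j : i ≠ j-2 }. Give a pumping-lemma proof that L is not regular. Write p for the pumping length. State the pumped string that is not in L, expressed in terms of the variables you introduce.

Suppose for contradiction that L is regular, and let p be the pumping length.
Choose w = a^p b^{p+p!+2}. Since p ≠ (p+p!+2)-2 = p+p!, w ∈ L; and |w| ≥ p.
By the pumping lemma, w = xyz with |xy| ≤ p and y is nonempty.
The first p characters of w are a's, so xy (and hence y) consists only of a's. Write y = a^k, 1 ≤ k ≤ p.
Since 1 ≤ k ≤ p, k divides p!; set t = 1 + p!/k. Then xy^t z has p + (p!/k)·k = p + p! copies of a. Now the a-count is p+p! and (b-count)-2 = (p+p!+2)-2 = p+p!, so i ≠ j-2 fails. So xy^t z = a^{p+p!} b^{p+p!+2} ∉ L.
This contradicts the pumping lemma, so L is not regular.

a^{p+p!} b^{p+p!+2}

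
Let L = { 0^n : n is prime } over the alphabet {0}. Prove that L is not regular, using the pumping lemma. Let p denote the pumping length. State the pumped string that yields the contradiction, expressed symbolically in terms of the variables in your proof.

0^{q(1+k)}

Toward a contradiction, assume L is regular with pumping length p.
Let q be a prime with q ≥ p+2 (infinitely many primes exist), and take w = 0^q ∈ L with |w| = q ≥ p.
Write w = xyz as guaranteed by the lemma, with |xy| ≤ p and y is nonempty.
Then y = 0^k for some k with 1 ≤ k ≤ p.
Since 1 ≤ k ≤ p, |xz| = q-k. Pump with i = q+1: |xy^{q+1}z| = (q-k)+(q+1)k = q+qk = q(1+k), which is composite (both factors ≥ 2). So xy^{q+1}z = 0^{q(1+k)} ∉ L.
Contradiction. Therefore L is not regular.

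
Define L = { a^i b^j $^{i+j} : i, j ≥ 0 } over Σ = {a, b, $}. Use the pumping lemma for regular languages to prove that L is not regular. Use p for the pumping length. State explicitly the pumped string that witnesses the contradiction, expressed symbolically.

Assume L is regular; let p be its pumping constant.
Take w = a^p b^p $^{2p} ∈ L (with i=j=p, i+j=2p), |w| = 4p ≥ p.
Write w = xyz as guaranteed by the lemma, with |xy| ≤ p and y is nonempty.
Because |xy| ≤ p and w begins with p copies of a, we have y = a^k with 1 ≤ k ≤ p.
Consider xy^2z = a^{p+k} b^p $^{2p}. Now the a- and b-counts sum to 2p+k, but the $-count is 2p ≠ 2p+k. So xy^2z ∉ L.
This is a contradiction; hence L is not regular.

a^{p+k} b^p $^{2p}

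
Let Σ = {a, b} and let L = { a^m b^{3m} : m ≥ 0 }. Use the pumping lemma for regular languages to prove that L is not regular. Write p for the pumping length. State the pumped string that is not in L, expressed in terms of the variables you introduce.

a^{p+k} b^{3p}

Suppose for contradiction that L is regular, and let p be the pumping length.
Choose w = a^p b^{3p}, which is in L with |w| = 4p ≥ p.
By the pumping lemma, w = xyz with |xy| ≤ p and |y| > 0.
The first p characters of w are a's, so xy (and hence y) consists only of a's. Write y = a^k, 1 ≤ k ≤ p.
Pump with i = 2: xy^2z = a^{p+k} b^{3p}. For this to lie in L we would need 3p = 3(p+k), which forces k = 0. But k ≥ 1, so xy^2z ∉ L.
This contradicts the pumping lemma, so L is not regular.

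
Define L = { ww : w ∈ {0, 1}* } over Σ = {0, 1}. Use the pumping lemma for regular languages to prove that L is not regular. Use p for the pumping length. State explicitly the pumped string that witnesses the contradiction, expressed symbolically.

0^{p+k} 1^p 0^p 1^p

Assume L is regular. Let p be the pumping length given by the pumping lemma.
Take w = 0^p 1^p 0^p 1^p = uu where u = 0^p1^p; then w ∈ L and |w| = 4p ≥ p.
The pumping lemma gives a decomposition w = xyz where |xy| ≤ p and |y| > 0.
The first p characters of w are 0's, so xy (and hence y) consists only of 0's. Write y = 0^k, 1 ≤ k ≤ p.
Pump with i = 2: xy^2z = 0^{p+k} 1^p 0^p 1^p, of length 4p+k. Suppose this equals vv. The string starts with 0 and ends with 1, so v does too; thus the boundary between the two copies of v is a 1→0 transition. There is exactly one such transition, at position 2p+k, so |v| = 2p+k and |vv| = 4p+2k ≠ 4p+k since k ≥ 1. So xy^2z ∉ L.
This is a contradiction; hence L is not regular.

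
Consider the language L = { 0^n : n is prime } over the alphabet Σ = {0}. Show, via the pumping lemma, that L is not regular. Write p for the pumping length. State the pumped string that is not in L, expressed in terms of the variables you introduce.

Toward a contradiction, assume L is regular with pumping length p.
Let q be a prime with q ≥ p+2 (infinitely many primes exist), and take w = 0^q ∈ L with |w| = q ≥ p.
The pumping lemma gives a decomposition w = xyz where |xy| ≤ p and |y| > 0.
Then y = 0^k for some k with 1 ≤ k ≤ p.
Since 1 ≤ k ≤ p, |xz| = q-k. Pump with i = q+1: |xy^{q+1}z| = (q-k)+(q+1)k = q+qk = q(1+k), which is composite (both factors ≥ 2). So xy^{q+1}z = 0^{q(1+k)} ∉ L.
This is a contradiction; hence L is not regular.

0^{q(1+k)}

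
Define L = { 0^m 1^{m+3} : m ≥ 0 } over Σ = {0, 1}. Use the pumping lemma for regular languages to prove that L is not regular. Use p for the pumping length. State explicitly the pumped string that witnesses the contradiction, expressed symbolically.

0^{p+k} 1^{p+3}

Suppose for contradiction that L is regular, and let p be the pumping length.
Take w = 0^p 1^{p+3}. Then w ∈ L and |w| = 2p+3 ≥ p.
The pumping lemma gives a decomposition w = xyz where |xy| ≤ p and |y| > 0.
Since the first p symbols of w are all 0's and |xy| ≤ p, y lies entirely in the leading 0-block: y = 0^k for some k with 1 ≤ k ≤ p.
Pump with i = 2: xy^2z = 0^{p+k} 1^{p+3}. For this to lie in L we would need p+3 = (p+k)+3, which forces k = 0. But k ≥ 1, so xy^2z ∉ L.
Contradiction. Therefore L is not regular.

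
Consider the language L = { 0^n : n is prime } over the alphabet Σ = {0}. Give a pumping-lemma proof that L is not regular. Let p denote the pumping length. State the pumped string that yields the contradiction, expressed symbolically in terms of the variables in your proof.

Toward a contradiction, assume L is regular with pumping length p.
Let q be a prime with q ≥ p+2 (infinitely many primes exist), and take w = 0^q ∈ L with |w| = q ≥ p.
The pumping lemma gives a decomposition w = xyz where |xy| ≤ p and y is nonempty.
Then y = 0^k for some k with 1 ≤ k ≤ p.
Since 1 ≤ k ≤ p, |xz| = q-k. Pump with i = q+1: |xy^{q+1}z| = (q-k)+(q+1)k = q+qk = q(1+k), which is composite (both factors ≥ 2). So xy^{q+1}z = 0^{q(1+k)} ∉ L.
Contradiction. Therefore L is not regular.

0^{q(1+k)}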